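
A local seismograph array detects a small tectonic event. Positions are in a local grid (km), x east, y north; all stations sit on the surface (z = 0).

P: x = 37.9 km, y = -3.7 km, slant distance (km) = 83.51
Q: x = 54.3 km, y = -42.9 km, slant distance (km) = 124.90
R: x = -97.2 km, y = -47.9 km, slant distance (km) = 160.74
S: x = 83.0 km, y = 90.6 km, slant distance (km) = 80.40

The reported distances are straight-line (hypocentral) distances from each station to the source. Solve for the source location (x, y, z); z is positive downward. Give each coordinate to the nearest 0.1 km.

(8.5, 71.0, 23.0)

Each station gives a sphere (x−x_i)² + (y−y_i)² + z² = d_i² (stations at z=0).
Subtracting the P sphere from Q and R: z² cancels, leaving linear equations in x and y:
32.8 x − 78.4 y = -5287.29
-270.2 x − 88.4 y = -8571.28
Solving: x ≈ 8.495, y ≈ 70.994 km (keep extra digits for the depth step; rounded: 8.5, 71.0).
Then from the P sphere: z² = 83.51² − (x − 37.9)² − (y + 3.7)² with x = 8.495, y = 70.994, so z ≈ 23.023 ≈ 23.0 km.
Check against S (with the unrounded solution): distance 80.41 ≈ 80.40 km. ✓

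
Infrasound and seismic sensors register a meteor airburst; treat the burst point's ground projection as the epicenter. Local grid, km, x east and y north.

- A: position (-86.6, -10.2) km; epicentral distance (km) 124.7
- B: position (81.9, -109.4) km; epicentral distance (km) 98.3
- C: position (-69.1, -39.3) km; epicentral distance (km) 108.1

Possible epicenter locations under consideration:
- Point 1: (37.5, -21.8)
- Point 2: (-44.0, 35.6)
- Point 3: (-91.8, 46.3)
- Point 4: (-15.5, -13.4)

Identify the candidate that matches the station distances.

For each candidate, compare |candidate − station| to the reported distance:
Point 1: residuals A 0.1, B 0.1, C 0.1 → max 0.1 km
Point 2: residuals A 62.2, B 93.7, C 29.1 → max 93.7 km
Point 3: residuals A 68.0, B 135.0, C 19.5 → max 135.0 km
Point 4: residuals A 53.5, B 38.5, C 48.6 → max 53.5 km
Only Point 1 has all residuals ≈ 0.

Point 1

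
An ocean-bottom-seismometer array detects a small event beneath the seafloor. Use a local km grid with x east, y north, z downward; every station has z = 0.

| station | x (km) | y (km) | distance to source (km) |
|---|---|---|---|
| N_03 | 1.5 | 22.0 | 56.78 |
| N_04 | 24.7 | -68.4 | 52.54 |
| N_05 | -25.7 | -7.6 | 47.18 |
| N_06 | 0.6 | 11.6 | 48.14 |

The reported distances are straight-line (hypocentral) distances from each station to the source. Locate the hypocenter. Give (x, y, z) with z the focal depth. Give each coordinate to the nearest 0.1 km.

Each station gives a sphere (x−x_i)² + (y−y_i)² + z² = d_i² (stations at z=0).
Subtracting the N_03 sphere from N_04 and N_05: z² cancels, leaving linear equations in x and y:
46.4 x − 180.8 y = 5265.92
-54.4 x − 59.2 y = 1230.02
Solving: x ≈ 7.102, y ≈ -27.303 km (keep extra digits for the depth step; rounded: 7.1, -27.3).
Then from the N_03 sphere: z² = 56.78² − (x − 1.5)² − (y − 22.0)² with x = 7.102, y = -27.303, so z ≈ 27.601 ≈ 27.6 km.
Check against N_06 (with the unrounded solution): distance 48.14 ≈ 48.14 km. ✓

x ≈ 7.1 km, y ≈ -27.3 km, depth ≈ 27.6 km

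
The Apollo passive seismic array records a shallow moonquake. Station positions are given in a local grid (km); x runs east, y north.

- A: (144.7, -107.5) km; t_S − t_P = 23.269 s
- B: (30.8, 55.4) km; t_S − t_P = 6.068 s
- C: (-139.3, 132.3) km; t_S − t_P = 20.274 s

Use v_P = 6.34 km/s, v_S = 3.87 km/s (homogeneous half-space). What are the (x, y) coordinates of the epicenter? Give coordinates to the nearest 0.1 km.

Distance from S−P lag: d = Δt · v_P v_S / (v_P − v_S) = Δt · (6.34·3.87)/(6.34−3.87) ≈ 9.9335·Δt.
So d_A = 231.14, d_B = 60.28, d_C = 201.39 km.
Circle about each station: (x − 144.7)² + (y + 107.5)² = 231.14²; (x − 30.8)² + (y − 55.4)² = 60.28²; (x + 139.3)² + (y − 132.3)² = 201.39².
Subtracting the A equation from the B and C equations removes the quadratic terms:
-227.8 x + 325.8 y = 21315.48
-568.0 x + 479.6 y = 17281.21
Solving the 2×2 system: x ≈ 60.6, y ≈ 107.8 km.

x ≈ 60.6 km, y ≈ 107.8 km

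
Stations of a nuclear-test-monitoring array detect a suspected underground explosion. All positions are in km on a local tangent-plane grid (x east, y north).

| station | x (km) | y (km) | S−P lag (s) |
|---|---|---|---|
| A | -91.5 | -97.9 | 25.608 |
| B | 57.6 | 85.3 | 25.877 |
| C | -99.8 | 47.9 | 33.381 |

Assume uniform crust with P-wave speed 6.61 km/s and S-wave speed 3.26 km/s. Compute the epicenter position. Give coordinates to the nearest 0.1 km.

(72.3, -80.5)

Distance from S−P lag: d = Δt · v_P v_S / (v_P − v_S) = Δt · (6.61·3.26)/(6.61−3.26) ≈ 6.4324·Δt.
So d_A = 164.72, d_B = 166.45, d_C = 214.72 km.
Circle about each station: (x + 91.5)² + (y + 97.9)² = 164.72²; (x − 57.6)² + (y − 85.3)² = 166.45²; (x + 99.8)² + (y − 47.9)² = 214.72².
Subtracting pairs of circle equations eliminates x²+y² and gives linear equations (the radical axes):
298.2 x + 366.4 y = -7935.73
-16.6 x + 291.6 y = -24674.21
Solving the 2×2 system: x ≈ 72.3, y ≈ -80.5 km.
Check against A (with the unrounded x, y): √((x + 91.5)²+(y + 97.9)²) = 164.72 ≈ 164.72 km. ✓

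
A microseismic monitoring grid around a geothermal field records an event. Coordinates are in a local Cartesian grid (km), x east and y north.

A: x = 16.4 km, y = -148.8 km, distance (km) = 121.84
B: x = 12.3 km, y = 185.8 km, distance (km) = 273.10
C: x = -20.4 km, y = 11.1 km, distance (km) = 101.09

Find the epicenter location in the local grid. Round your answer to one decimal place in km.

-78.1 km east, -71.9 km north

Circle about each station: (x − 16.4)² + (y + 148.8)² = 121.84²; (x − 12.3)² + (y − 185.8)² = 273.10²; (x + 20.4)² + (y − 11.1)² = 101.09².
Subtracting pairs of circle equations eliminates x²+y² and gives linear equations (the radical axes):
-8.2 x + 669.2 y = -47476.09
-73.6 x + 319.8 y = -17245.23
Solving the 2×2 system: x ≈ -78.1, y ≈ -71.9 km.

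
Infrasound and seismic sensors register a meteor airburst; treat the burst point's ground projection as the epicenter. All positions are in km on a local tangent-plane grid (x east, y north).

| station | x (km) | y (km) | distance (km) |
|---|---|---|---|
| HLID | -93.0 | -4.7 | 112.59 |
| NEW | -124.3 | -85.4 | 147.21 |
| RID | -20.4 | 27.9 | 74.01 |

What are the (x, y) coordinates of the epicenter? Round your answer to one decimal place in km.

Circle about each station: (x + 93.0)² + (y + 4.7)² = 112.59²; (x + 124.3)² + (y + 85.4)² = 147.21²; (x + 20.4)² + (y − 27.9)² = 74.01².
Subtracting the HLID equation from the NEW and RID equations removes the quadratic terms:
-62.6 x − 161.4 y = 5078.28
145.2 x + 65.2 y = -277.49
Solving the 2×2 system: x ≈ 14.8, y ≈ -37.2 km.

(14.8, -37.2)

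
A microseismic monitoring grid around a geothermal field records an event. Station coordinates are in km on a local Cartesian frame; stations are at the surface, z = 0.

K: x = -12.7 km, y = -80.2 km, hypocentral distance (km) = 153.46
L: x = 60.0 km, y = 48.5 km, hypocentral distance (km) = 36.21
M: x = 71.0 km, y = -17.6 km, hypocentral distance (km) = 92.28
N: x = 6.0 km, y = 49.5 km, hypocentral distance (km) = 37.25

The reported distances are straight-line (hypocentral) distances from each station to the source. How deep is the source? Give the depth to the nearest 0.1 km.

Each station gives a sphere (x−x_i)² + (y−y_i)² + z² = d_i² (stations at z=0).
Subtracting the K sphere from L and M: z² cancels, leaving linear equations in x and y:
145.4 x + 257.4 y = 21597.73
167.4 x + 125.2 y = 13791.80
Solving: x ≈ 33.996, y ≈ 64.704 km (keep extra digits for the depth step; rounded: 34.0, 64.7).
Then from the K sphere: z² = 153.46² − (x + 12.7)² − (y + 80.2)² with x = 33.996, y = 64.704, so z ≈ 19.295 ≈ 19.3 km.
Check against N (with the unrounded solution): distance 37.25 ≈ 37.25 km. ✓

depth ≈ 19.3 km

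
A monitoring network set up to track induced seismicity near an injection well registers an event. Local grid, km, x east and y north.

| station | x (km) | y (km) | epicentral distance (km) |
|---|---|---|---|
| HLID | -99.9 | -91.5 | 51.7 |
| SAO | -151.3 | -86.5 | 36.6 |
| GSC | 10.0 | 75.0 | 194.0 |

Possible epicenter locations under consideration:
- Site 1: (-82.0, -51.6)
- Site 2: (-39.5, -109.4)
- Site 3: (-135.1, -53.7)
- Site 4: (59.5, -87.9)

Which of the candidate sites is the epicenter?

Site 3

For each candidate, compare |candidate − station| to the reported distance:
Site 1: residuals HLID 8.0, SAO 41.0, GSC 37.5 → max 41.0 km
Site 2: residuals HLID 11.3, SAO 77.5, GSC 3.1 → max 77.5 km
Site 3: residuals HLID 0.0, SAO 0.0, GSC 0.0 → max 0.0 km
Site 4: residuals HLID 107.7, SAO 174.2, GSC 23.7 → max 174.2 km
Only Site 3 has all residuals ≈ 0.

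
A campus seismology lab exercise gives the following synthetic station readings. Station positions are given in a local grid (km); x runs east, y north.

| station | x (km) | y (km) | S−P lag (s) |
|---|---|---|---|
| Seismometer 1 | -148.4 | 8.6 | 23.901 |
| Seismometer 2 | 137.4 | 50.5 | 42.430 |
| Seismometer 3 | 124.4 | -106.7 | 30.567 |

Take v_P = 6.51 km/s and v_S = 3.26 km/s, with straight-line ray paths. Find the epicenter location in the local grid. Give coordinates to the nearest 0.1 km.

Distance from S−P lag: d = Δt · v_P v_S / (v_P − v_S) = Δt · (6.51·3.26)/(6.51−3.26) ≈ 6.5300·Δt.
So d_Seismometer 1 = 156.07, d_Seismometer 2 = 277.07, d_Seismometer 3 = 199.60 km.
Circle about each station: (x + 148.4)² + (y − 8.6)² = 156.07²; (x − 137.4)² + (y − 50.5)² = 277.07²; (x − 124.4)² + (y + 106.7)² = 199.60².
Subtracting pairs of circle equations eliminates x²+y² and gives linear equations (the radical axes):
571.6 x + 83.8 y = -53077.45
545.6 x − 230.6 y = -10718.59
Solving the 2×2 system: x ≈ -74.0, y ≈ -128.6 km.

-74.0 km east, -128.6 km north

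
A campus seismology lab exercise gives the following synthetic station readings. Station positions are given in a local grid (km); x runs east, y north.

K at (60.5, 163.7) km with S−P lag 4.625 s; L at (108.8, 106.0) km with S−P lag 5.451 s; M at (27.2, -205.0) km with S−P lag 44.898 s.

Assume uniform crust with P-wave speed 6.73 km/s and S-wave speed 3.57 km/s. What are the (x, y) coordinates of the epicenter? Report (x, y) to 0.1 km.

77.1 km east, 132.7 km north

Distance from S−P lag: d = Δt · v_P v_S / (v_P − v_S) = Δt · (6.73·3.57)/(6.73−3.57) ≈ 7.6032·Δt.
So d_K = 35.16, d_L = 41.45, d_M = 341.37 km.
Circle about each station: (x − 60.5)² + (y − 163.7)² = 35.16²; (x − 108.8)² + (y − 106.0)² = 41.45²; (x − 27.2)² + (y + 205.0)² = 341.37².
Subtracting pairs of circle equations eliminates x²+y² and gives linear equations (the radical axes):
96.6 x − 115.4 y = -7866.38
-66.6 x − 737.4 y = -102990.35
Solving the 2×2 system: x ≈ 77.1, y ≈ 132.7 km.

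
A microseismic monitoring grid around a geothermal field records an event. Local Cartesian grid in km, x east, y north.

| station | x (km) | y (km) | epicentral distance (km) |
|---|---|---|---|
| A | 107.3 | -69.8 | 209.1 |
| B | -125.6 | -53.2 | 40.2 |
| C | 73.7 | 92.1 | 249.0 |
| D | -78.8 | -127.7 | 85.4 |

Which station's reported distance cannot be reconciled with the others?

D

Solve using three stations at a time. Using A, B, C (subtract circle equations pairwise → linear system) gives (x, y) ≈ (-101.2, -85.1).
Distances from that point to each station vs reported:
  A: calculated 209.1 vs reported 209.1 → residual 0.0 km
  B: calculated 40.1 vs reported 40.2 → residual 0.1 km
  C: calculated 249.0 vs reported 249.0 → residual 0.0 km
  D: calculated 48.2 vs reported 85.4 → residual 37.2 km
A, B, C are mutually consistent (residuals ≈ 0); D is off by 37.2 km.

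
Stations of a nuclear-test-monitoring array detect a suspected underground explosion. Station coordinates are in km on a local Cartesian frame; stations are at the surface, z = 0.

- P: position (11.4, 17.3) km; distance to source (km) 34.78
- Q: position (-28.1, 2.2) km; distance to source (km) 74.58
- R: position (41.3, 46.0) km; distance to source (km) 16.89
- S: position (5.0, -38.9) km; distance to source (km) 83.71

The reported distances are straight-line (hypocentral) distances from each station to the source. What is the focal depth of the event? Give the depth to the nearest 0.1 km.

13.7 km

Each station gives a sphere (x−x_i)² + (y−y_i)² + z² = d_i² (stations at z=0).
Subtracting the P sphere from Q and R: z² cancels, leaving linear equations in x and y:
-79.0 x − 30.2 y = -3987.33
59.8 x + 57.4 y = 4316.82
Solving: x ≈ 36.100, y ≈ 37.596 km (keep extra digits for the depth step; rounded: 36.1, 37.6).
Then from the P sphere: z² = 34.78² − (x − 11.4)² − (y − 17.3)² with x = 36.100, y = 37.596, so z ≈ 13.698 ≈ 13.7 km.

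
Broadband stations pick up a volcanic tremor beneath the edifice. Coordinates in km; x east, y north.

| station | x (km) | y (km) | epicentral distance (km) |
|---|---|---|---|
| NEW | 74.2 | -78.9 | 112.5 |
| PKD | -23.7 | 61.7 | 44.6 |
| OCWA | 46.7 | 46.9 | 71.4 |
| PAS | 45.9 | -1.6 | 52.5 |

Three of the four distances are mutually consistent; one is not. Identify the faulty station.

PKD

Solve using three stations at a time. Using NEW, OCWA, PAS (subtract circle equations pairwise → linear system) gives (x, y) ≈ (-6.6, -0.6).
Distances from that point to each station vs reported:
  NEW: calculated 112.5 vs reported 112.5 → residual 0.0 km
  PKD: calculated 64.6 vs reported 44.6 → residual 20.0 km
  OCWA: calculated 71.4 vs reported 71.4 → residual 0.0 km
  PAS: calculated 52.5 vs reported 52.5 → residual 0.0 km
NEW, OCWA, PAS are mutually consistent (residuals ≈ 0); PKD is off by 20.0 km.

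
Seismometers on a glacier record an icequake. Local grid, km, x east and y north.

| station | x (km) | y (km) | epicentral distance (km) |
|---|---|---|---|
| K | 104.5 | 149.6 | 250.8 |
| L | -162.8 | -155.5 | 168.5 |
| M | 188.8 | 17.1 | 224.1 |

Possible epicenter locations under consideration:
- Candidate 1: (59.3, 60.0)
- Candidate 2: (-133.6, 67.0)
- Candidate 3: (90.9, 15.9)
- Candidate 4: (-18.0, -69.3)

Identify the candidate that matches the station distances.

Candidate 4

For each candidate, compare |candidate − station| to the reported distance:
Candidate 1: residuals K 150.4, L 141.0, M 87.7 → max 150.4 km
Candidate 2: residuals K 1.2, L 55.9, M 102.1 → max 102.1 km
Candidate 3: residuals K 116.4, L 137.7, M 126.2 → max 137.7 km
Candidate 4: residuals K 0.0, L 0.0, M 0.0 → max 0.0 km
Only Candidate 4 has all residuals ≈ 0.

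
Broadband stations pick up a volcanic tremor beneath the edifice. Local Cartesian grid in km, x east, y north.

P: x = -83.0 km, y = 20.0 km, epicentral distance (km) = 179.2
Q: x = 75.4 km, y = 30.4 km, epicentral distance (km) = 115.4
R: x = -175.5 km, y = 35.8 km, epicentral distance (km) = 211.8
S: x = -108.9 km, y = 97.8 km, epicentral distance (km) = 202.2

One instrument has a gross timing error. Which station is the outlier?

P

Solve using three stations at a time. Using Q, R, S (subtract circle equations pairwise → linear system) gives (x, y) ≈ (10.7, -65.4).
Distances from that point to each station vs reported:
  P: calculated 126.8 vs reported 179.2 → residual 52.4 km
  Q: calculated 115.6 vs reported 115.4 → residual 0.2 km
  R: calculated 211.9 vs reported 211.8 → residual 0.1 km
  S: calculated 202.3 vs reported 202.2 → residual 0.1 km
Q, R, S are mutually consistent (residuals ≈ 0); P is off by 52.4 km.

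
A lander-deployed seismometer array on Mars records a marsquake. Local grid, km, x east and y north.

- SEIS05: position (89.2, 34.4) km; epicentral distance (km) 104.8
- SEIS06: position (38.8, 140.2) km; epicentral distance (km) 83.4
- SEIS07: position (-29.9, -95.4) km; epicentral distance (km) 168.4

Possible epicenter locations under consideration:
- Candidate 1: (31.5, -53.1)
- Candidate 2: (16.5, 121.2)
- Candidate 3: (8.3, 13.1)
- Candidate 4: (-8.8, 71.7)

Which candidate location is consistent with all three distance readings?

For each candidate, compare |candidate − station| to the reported distance:
Candidate 1: residuals SEIS05 0.0, SEIS06 110.0, SEIS07 93.8 → max 110.0 km
Candidate 2: residuals SEIS05 8.4, SEIS06 54.1, SEIS07 53.1 → max 54.1 km
Candidate 3: residuals SEIS05 21.1, SEIS06 47.3, SEIS07 53.4 → max 53.4 km
Candidate 4: residuals SEIS05 0.1, SEIS06 0.0, SEIS07 0.0 → max 0.1 km
Only Candidate 4 has all residuals ≈ 0.

Candidate 4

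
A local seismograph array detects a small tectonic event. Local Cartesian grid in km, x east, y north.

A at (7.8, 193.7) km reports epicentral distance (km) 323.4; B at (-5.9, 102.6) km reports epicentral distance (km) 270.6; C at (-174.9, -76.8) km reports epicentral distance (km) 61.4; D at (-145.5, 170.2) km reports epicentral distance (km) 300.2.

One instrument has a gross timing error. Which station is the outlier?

Solve using three stations at a time. Using B, C, D (subtract circle equations pairwise → linear system) gives (x, y) ≈ (-144.2, -130.0).
Distances from that point to each station vs reported:
  A: calculated 357.6 vs reported 323.4 → residual 34.2 km
  B: calculated 270.6 vs reported 270.6 → residual 0.0 km
  C: calculated 61.4 vs reported 61.4 → residual 0.0 km
  D: calculated 300.2 vs reported 300.2 → residual 0.0 km
B, C, D are mutually consistent (residuals ≈ 0); A is off by 34.2 km.

A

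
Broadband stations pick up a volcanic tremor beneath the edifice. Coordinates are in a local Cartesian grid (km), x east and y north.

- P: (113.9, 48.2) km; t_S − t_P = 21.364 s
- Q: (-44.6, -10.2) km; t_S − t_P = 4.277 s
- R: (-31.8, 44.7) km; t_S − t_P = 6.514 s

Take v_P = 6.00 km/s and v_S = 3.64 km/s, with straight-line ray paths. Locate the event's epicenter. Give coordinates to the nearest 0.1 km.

Distance from S−P lag: d = Δt · v_P v_S / (v_P − v_S) = Δt · (6.00·3.64)/(6.00−3.64) ≈ 9.2542·Δt.
So d_P = 197.71, d_Q = 39.58, d_R = 60.28 km.
Circle about each station: (x − 113.9)² + (y − 48.2)² = 197.71²; (x + 44.6)² + (y + 10.2)² = 39.58²; (x + 31.8)² + (y − 44.7)² = 60.28².
Subtracting the P equation from the Q and R equations removes the quadratic terms:
-317.0 x − 116.8 y = 24319.42
-291.4 x − 7.0 y = 23168.45
Solving the 2×2 system: x ≈ -79.7, y ≈ 8.1 km.
Check against P (with the unrounded x, y): √((x − 113.9)²+(y − 48.2)²) = 197.71 ≈ 197.71 km. ✓

x ≈ -79.7 km, y ≈ 8.1 km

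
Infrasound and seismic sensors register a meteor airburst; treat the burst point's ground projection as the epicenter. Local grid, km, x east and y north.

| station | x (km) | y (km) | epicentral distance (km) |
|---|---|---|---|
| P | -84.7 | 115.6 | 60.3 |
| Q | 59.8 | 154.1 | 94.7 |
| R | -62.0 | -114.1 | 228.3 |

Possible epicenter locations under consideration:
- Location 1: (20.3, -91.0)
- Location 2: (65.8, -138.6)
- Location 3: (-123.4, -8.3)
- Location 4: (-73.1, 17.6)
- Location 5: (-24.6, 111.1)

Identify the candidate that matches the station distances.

Location 5

For each candidate, compare |candidate − station| to the reported distance:
Location 1: residuals P 171.5, Q 153.6, R 142.8 → max 171.5 km
Location 2: residuals P 235.1, Q 198.1, R 98.2 → max 235.1 km
Location 3: residuals P 69.5, Q 150.1, R 106.0 → max 150.1 km
Location 4: residuals P 38.4, Q 95.8, R 96.1 → max 96.1 km
Location 5: residuals P 0.0, Q 0.0, R 0.0 → max 0.0 km
Only Location 5 has all residuals ≈ 0.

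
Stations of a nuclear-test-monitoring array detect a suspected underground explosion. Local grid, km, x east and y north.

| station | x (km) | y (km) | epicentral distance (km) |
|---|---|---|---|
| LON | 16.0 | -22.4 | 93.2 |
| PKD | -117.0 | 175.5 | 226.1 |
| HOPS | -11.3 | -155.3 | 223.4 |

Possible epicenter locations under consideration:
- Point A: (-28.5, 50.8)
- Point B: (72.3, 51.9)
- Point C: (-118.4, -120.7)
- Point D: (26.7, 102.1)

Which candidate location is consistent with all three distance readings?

Point B

For each candidate, compare |candidate − station| to the reported distance:
Point A: residuals LON 7.5, PKD 73.2, HOPS 16.6 → max 73.2 km
Point B: residuals LON 0.0, PKD 0.0, HOPS 0.0 → max 0.0 km
Point C: residuals LON 73.3, PKD 70.1, HOPS 110.8 → max 110.8 km
Point D: residuals LON 31.8, PKD 64.7, HOPS 36.8 → max 64.7 km
Only Point B has all residuals ≈ 0.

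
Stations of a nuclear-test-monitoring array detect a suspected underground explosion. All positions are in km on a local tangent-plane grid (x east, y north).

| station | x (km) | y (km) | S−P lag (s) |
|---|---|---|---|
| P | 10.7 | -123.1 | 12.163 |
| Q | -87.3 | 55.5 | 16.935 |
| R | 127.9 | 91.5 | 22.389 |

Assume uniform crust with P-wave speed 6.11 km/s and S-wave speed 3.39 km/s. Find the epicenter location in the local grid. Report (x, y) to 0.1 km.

8.8 km east, -30.5 km north

Distance from S−P lag: d = Δt · v_P v_S / (v_P − v_S) = Δt · (6.11·3.39)/(6.11−3.39) ≈ 7.6150·Δt.
So d_P = 92.62, d_Q = 128.96, d_R = 170.49 km.
Circle about each station: (x − 10.7)² + (y + 123.1)² = 92.62²; (x + 87.3)² + (y − 55.5)² = 128.96²; (x − 127.9)² + (y − 91.5)² = 170.49².
Subtracting the P equation from the Q and R equations removes the quadratic terms:
-196.0 x + 357.2 y = -12618.78
234.4 x + 429.2 y = -11025.82
Solving the 2×2 system: x ≈ 8.8, y ≈ -30.5 km.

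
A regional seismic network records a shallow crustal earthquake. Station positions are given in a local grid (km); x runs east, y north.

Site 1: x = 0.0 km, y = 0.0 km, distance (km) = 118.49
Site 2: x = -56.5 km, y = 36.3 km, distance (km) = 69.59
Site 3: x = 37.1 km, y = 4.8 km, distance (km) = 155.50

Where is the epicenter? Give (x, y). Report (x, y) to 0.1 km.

(-118.4, 4.5)

Circle about each station: x² + y² = 118.49²; (x + 56.5)² + (y − 36.3)² = 69.59²; (x − 37.1)² + (y − 4.8)² = 155.50².
Subtracting pairs of circle equations eliminates x²+y² and gives linear equations (the radical axes):
-113.0 x + 72.6 y = 13707.05
74.2 x + 9.6 y = -8740.92
Solving the 2×2 system: x ≈ -118.4, y ≈ 4.5 km.
Check against Site 1 (with the unrounded x, y): √(x²+y²) = 118.48 ≈ 118.49 km. ✓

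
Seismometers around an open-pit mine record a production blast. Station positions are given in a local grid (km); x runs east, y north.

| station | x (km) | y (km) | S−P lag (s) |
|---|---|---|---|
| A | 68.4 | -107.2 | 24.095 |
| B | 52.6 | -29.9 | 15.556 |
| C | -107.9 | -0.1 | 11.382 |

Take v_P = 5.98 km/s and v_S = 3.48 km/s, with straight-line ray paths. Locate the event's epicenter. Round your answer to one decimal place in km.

x ≈ -37.4 km, y ≈ 63.2 km

Distance from S−P lag: d = Δt · v_P v_S / (v_P − v_S) = Δt · (5.98·3.48)/(5.98−3.48) ≈ 8.3242·Δt.
So d_A = 200.57, d_B = 129.49, d_C = 94.75 km.
Circle about each station: (x − 68.4)² + (y + 107.2)² = 200.57²; (x − 52.6)² + (y + 29.9)² = 129.49²; (x + 107.9)² + (y + 0.1)² = 94.75².
Subtracting the A equation from the B and C equations removes the quadratic terms:
-31.6 x + 154.6 y = 10951.03
-352.6 x + 214.2 y = 26722.78
Solving the 2×2 system: x ≈ -37.4, y ≈ 63.2 km.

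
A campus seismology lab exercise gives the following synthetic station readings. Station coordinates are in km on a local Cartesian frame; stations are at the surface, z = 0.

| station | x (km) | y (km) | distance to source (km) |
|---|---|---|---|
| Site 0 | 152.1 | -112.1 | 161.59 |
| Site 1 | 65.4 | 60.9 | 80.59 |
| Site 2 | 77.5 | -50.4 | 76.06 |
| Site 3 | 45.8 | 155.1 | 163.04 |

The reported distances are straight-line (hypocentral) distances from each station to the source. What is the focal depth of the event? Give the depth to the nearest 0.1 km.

z ≈ 47.7 km

Each station gives a sphere (x−x_i)² + (y−y_i)² + z² = d_i² (stations at z=0).
Subtracting the Site 0 sphere from Site 1 and Site 2: z² cancels, leaving linear equations in x and y:
-173.4 x + 346.0 y = -8098.27
-149.2 x + 123.4 y = -6828.21
Solving: x ≈ 45.102, y ≈ -0.802 km (keep extra digits for the depth step; rounded: 45.1, -0.8).
Then from the Site 0 sphere: z² = 161.59² − (x − 152.1)² − (y + 112.1)² with x = 45.102, y = -0.802, so z ≈ 47.702 ≈ 47.7 km.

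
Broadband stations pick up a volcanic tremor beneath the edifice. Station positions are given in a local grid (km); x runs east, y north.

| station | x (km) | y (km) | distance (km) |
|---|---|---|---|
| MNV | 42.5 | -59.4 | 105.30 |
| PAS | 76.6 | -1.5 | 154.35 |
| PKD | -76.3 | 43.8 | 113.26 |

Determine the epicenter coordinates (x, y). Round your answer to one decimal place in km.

Circle about each station: (x − 42.5)² + (y + 59.4)² = 105.30²; (x − 76.6)² + (y + 1.5)² = 154.35²; (x + 76.3)² + (y − 43.8)² = 113.26².
Subtracting pairs of circle equations eliminates x²+y² and gives linear equations (the radical axes):
68.2 x + 115.8 y = -12200.63
-237.6 x + 206.4 y = 665.78
Solving the 2×2 system: x ≈ -62.4, y ≈ -68.6 km.

-62.4 km east, -68.6 km north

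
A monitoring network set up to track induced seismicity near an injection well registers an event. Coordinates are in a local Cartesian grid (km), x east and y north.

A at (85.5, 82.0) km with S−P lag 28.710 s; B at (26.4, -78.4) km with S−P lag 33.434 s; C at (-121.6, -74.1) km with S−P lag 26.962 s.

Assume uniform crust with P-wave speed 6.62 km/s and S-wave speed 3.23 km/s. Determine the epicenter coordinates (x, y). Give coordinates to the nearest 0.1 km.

-95.2 km east, 93.9 km north

Distance from S−P lag: d = Δt · v_P v_S / (v_P − v_S) = Δt · (6.62·3.23)/(6.62−3.23) ≈ 6.3076·Δt.
So d_A = 181.09, d_B = 210.89, d_C = 170.06 km.
Circle about each station: (x − 85.5)² + (y − 82.0)² = 181.09²; (x − 26.4)² + (y + 78.4)² = 210.89²; (x + 121.6)² + (y + 74.1)² = 170.06².
Subtracting the A equation from the B and C equations removes the quadratic terms:
-118.2 x − 320.8 y = -18871.73
-414.2 x − 312.2 y = 10116.30
Solving the 2×2 system: x ≈ -95.2, y ≈ 93.9 km.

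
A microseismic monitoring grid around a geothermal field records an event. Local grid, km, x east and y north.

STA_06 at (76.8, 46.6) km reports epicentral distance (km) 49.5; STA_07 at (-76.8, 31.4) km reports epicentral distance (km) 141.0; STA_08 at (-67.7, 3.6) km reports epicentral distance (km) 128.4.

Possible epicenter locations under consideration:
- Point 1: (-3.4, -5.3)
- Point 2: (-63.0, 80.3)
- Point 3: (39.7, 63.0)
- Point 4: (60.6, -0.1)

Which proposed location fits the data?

Point 4

For each candidate, compare |candidate − station| to the reported distance:
Point 1: residuals STA_06 46.0, STA_07 58.9, STA_08 63.5 → max 63.5 km
Point 2: residuals STA_06 94.3, STA_07 90.2, STA_08 51.6 → max 94.3 km
Point 3: residuals STA_06 8.9, STA_07 20.3, STA_08 5.7 → max 20.3 km
Point 4: residuals STA_06 0.1, STA_07 0.0, STA_08 0.0 → max 0.1 km
Only Point 4 has all residuals ≈ 0.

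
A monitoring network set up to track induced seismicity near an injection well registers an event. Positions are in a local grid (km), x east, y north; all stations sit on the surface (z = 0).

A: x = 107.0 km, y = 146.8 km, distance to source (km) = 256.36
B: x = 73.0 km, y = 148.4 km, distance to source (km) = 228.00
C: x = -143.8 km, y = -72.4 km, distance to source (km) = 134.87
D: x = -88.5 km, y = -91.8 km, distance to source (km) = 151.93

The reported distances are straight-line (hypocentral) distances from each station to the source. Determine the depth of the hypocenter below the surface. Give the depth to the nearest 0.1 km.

Each station gives a sphere (x−x_i)² + (y−y_i)² + z² = d_i² (stations at z=0).
Subtracting the A sphere from B and C: z² cancels, leaving linear equations in x and y:
-68.0 x + 3.2 y = 8088.77
-501.6 x − 438.4 y = 40451.49
Solving: x ≈ -116.995, y ≈ 41.591 km (keep extra digits for the depth step; rounded: -117.0, 41.6).
Then from the A sphere: z² = 256.36² − (x − 107.0)² − (y − 146.8)² with x = -116.995, y = 41.591, so z ≈ 66.916 ≈ 66.9 km.
Check against D (with the unrounded solution): distance 151.93 ≈ 151.93 km. ✓

66.9 km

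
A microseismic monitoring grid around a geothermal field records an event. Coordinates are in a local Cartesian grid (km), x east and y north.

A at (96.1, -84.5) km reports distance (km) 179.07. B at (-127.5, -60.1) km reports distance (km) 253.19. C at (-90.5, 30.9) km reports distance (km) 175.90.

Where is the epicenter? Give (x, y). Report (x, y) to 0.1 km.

(74.0, 93.2)

Circle about each station: (x − 96.1)² + (y + 84.5)² = 179.07²; (x + 127.5)² + (y + 60.1)² = 253.19²; (x + 90.5)² + (y − 30.9)² = 175.90².
Subtracting the A equation from the B and C equations removes the quadratic terms:
-447.2 x + 48.8 y = -28546.31
-373.2 x + 230.8 y = -6105.15
Solving the 2×2 system: x ≈ 74.0, y ≈ 93.2 km.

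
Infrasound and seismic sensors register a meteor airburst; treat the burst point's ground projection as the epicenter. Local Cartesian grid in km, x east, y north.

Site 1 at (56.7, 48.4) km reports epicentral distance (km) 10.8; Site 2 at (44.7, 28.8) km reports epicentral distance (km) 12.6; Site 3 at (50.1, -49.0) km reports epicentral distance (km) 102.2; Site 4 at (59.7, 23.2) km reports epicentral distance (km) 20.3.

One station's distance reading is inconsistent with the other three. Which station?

Site 3

Solve using three stations at a time. Using Site 1, Site 2, Site 4 (subtract circle equations pairwise → linear system) gives (x, y) ≈ (49.2, 40.6).
Distances from that point to each station vs reported:
  Site 1: calculated 10.8 vs reported 10.8 → residual 0.0 km
  Site 2: calculated 12.6 vs reported 12.6 → residual 0.0 km
  Site 3: calculated 89.6 vs reported 102.2 → residual 12.6 km
  Site 4: calculated 20.3 vs reported 20.3 → residual 0.0 km
Site 1, Site 2, Site 4 are mutually consistent (residuals ≈ 0); Site 3 is off by 12.6 km.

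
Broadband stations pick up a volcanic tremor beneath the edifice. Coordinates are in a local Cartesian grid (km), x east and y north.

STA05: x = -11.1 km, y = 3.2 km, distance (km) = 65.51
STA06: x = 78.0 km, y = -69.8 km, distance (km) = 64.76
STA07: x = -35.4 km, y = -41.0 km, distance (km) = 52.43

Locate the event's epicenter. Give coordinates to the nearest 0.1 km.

Circle about each station: (x + 11.1)² + (y − 3.2)² = 65.51²; (x − 78.0)² + (y + 69.8)² = 64.76²; (x + 35.4)² + (y + 41.0)² = 52.43².
Subtracting pairs of circle equations eliminates x²+y² and gives linear equations (the radical axes):
178.2 x − 146.0 y = 10920.29
-48.6 x − 88.4 y = 4343.37
Solving the 2×2 system: x ≈ 14.5, y ≈ -57.1 km.
Check against STA05 (with the unrounded x, y): √((x + 11.1)²+(y − 3.2)²) = 65.51 ≈ 65.51 km. ✓

(14.5, -57.1)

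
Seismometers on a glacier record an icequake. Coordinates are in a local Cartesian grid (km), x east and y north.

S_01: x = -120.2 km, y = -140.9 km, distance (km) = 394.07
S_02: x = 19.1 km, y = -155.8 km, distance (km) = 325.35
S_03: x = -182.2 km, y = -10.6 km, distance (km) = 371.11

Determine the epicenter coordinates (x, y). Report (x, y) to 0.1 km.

Circle about each station: (x + 120.2)² + (y + 140.9)² = 394.07²; (x − 19.1)² + (y + 155.8)² = 325.35²; (x + 182.2)² + (y + 10.6)² = 371.11².
Subtracting pairs of circle equations eliminates x²+y² and gives linear equations (the radical axes):
278.6 x − 29.8 y = 39776.14
-124.0 x + 260.6 y = 16576.88
Solving the 2×2 system: x ≈ 157.6, y ≈ 138.6 km.

157.6 km east, 138.6 km north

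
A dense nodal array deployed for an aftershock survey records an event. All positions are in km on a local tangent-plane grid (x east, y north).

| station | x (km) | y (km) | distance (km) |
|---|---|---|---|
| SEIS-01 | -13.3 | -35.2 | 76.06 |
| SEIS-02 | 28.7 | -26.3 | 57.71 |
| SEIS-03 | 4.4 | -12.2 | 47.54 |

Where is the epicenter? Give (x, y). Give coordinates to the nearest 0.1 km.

(23.8, 31.2)

Circle about each station: (x + 13.3)² + (y + 35.2)² = 76.06²; (x − 28.7)² + (y + 26.3)² = 57.71²; (x − 4.4)² + (y + 12.2)² = 47.54².
Subtracting pairs of circle equations eliminates x²+y² and gives linear equations (the radical axes):
84.0 x + 17.8 y = 2554.13
35.4 x + 46.0 y = 2277.34
Solving the 2×2 system: x ≈ 23.8, y ≈ 31.2 km.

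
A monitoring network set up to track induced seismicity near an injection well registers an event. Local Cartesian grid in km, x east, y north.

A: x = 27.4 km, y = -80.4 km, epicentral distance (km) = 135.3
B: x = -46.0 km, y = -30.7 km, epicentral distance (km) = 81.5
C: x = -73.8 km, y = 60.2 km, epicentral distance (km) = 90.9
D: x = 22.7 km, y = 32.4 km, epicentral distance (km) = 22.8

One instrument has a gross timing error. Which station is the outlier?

B

Solve using three stations at a time. Using A, C, D (subtract circle equations pairwise → linear system) gives (x, y) ≈ (16.9, 54.5).
Distances from that point to each station vs reported:
  A: calculated 135.3 vs reported 135.3 → residual 0.0 km
  B: calculated 105.9 vs reported 81.5 → residual 24.4 km
  C: calculated 90.9 vs reported 90.9 → residual 0.0 km
  D: calculated 22.8 vs reported 22.8 → residual 0.0 km
A, C, D are mutually consistent (residuals ≈ 0); B is off by 24.4 km.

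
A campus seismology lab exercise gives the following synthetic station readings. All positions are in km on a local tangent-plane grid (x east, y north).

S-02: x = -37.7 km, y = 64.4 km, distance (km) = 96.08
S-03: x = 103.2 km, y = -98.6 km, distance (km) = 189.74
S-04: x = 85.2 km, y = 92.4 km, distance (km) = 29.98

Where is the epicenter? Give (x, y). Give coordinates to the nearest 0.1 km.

(56.1, 85.2)

Circle about each station: (x + 37.7)² + (y − 64.4)² = 96.08²; (x − 103.2)² + (y + 98.6)² = 189.74²; (x − 85.2)² + (y − 92.4)² = 29.98².
Subtracting pairs of circle equations eliminates x²+y² and gives linear equations (the radical axes):
281.8 x − 326.0 y = -11966.35
245.8 x + 56.0 y = 18560.72
Solving the 2×2 system: x ≈ 56.1, y ≈ 85.2 km.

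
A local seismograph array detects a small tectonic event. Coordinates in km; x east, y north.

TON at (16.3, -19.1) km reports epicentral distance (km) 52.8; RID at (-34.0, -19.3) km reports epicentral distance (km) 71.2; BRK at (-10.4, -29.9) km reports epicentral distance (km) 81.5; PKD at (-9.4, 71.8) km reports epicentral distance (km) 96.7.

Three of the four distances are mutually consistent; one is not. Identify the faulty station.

Solve using three stations at a time. Using TON, BRK, PKD (subtract circle equations pairwise → linear system) gives (x, y) ≈ (62.4, 6.9).
Distances from that point to each station vs reported:
  TON: calculated 53.0 vs reported 52.8 → residual 0.2 km
  RID: calculated 99.9 vs reported 71.2 → residual 28.7 km
  BRK: calculated 81.6 vs reported 81.5 → residual 0.1 km
  PKD: calculated 96.8 vs reported 96.7 → residual 0.1 km
TON, BRK, PKD are mutually consistent (residuals ≈ 0); RID is off by 28.7 km.

RID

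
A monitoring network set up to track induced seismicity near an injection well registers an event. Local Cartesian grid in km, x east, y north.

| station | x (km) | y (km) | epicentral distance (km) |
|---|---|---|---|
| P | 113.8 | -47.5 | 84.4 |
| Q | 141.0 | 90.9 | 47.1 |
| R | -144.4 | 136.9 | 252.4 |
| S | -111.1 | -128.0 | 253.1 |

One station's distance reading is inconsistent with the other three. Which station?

Solve using three stations at a time. Using P, R, S (subtract circle equations pairwise → linear system) gives (x, y) ≈ (85.1, 31.9).
Distances from that point to each station vs reported:
  P: calculated 84.4 vs reported 84.4 → residual 0.0 km
  Q: calculated 81.3 vs reported 47.1 → residual 34.2 km
  R: calculated 252.4 vs reported 252.4 → residual 0.0 km
  S: calculated 253.1 vs reported 253.1 → residual 0.0 km
P, R, S are mutually consistent (residuals ≈ 0); Q is off by 34.2 km.

Q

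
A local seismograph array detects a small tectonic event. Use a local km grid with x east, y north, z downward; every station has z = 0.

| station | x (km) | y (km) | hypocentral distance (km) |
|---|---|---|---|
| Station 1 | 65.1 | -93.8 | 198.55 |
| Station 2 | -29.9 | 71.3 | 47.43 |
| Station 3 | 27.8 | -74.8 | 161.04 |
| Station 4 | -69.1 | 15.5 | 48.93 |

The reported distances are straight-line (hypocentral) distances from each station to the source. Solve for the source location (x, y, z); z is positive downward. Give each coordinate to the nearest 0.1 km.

Each station gives a sphere (x−x_i)² + (y−y_i)² + z² = d_i² (stations at z=0).
Subtracting the Station 1 sphere from Station 2 and Station 3: z² cancels, leaving linear equations in x and y:
-190.0 x + 330.2 y = 30113.75
-74.6 x + 38.0 y = 6819.65
Solving: x ≈ -63.604, y ≈ 54.600 km (keep extra digits for the depth step; rounded: -63.6, 54.6).
Then from the Station 1 sphere: z² = 198.55² − (x − 65.1)² − (y + 93.8)² with x = -63.604, y = 54.600, so z ≈ 28.893 ≈ 28.9 km.

x ≈ -63.6 km, y ≈ 54.6 km, depth ≈ 28.9 km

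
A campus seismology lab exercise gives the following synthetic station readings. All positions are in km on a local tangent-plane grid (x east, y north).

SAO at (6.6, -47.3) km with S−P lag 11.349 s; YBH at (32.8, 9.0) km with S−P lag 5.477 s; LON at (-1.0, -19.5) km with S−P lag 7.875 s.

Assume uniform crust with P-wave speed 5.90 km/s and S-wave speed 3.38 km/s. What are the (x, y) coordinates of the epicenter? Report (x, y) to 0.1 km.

x ≈ 5.3 km, y ≈ 42.5 km

Distance from S−P lag: d = Δt · v_P v_S / (v_P − v_S) = Δt · (5.90·3.38)/(5.90−3.38) ≈ 7.9135·Δt.
So d_SAO = 89.81, d_YBH = 43.34, d_LON = 62.32 km.
Circle about each station: (x − 6.6)² + (y + 47.3)² = 89.81²; (x − 32.8)² + (y − 9.0)² = 43.34²; (x + 1.0)² + (y + 19.5)² = 62.32².
Subtracting the SAO equation from the YBH and LON equations removes the quadratic terms:
52.4 x + 112.6 y = 5063.47
-15.2 x + 55.6 y = 2282.45
Solving the 2×2 system: x ≈ 5.3, y ≈ 42.5 km.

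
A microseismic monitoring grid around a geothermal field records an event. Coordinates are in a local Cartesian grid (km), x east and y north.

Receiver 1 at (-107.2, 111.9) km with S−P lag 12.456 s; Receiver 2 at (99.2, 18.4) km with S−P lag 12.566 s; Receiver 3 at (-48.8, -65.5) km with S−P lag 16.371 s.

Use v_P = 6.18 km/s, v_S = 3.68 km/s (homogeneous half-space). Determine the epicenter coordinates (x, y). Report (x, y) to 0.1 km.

Distance from S−P lag: d = Δt · v_P v_S / (v_P − v_S) = Δt · (6.18·3.68)/(6.18−3.68) ≈ 9.0970·Δt.
So d_Receiver 1 = 113.31, d_Receiver 2 = 114.31, d_Receiver 3 = 148.93 km.
Circle about each station: (x + 107.2)² + (y − 111.9)² = 113.31²; (x − 99.2)² + (y − 18.4)² = 114.31²; (x + 48.8)² + (y + 65.5)² = 148.93².
Subtracting pairs of circle equations eliminates x²+y² and gives linear equations (the radical axes):
412.8 x − 187.0 y = -14061.87
116.8 x − 354.8 y = -26682.75
Solving the 2×2 system: x ≈ 0.0, y ≈ 75.2 km.

x ≈ 0.0 km, y ≈ 75.2 km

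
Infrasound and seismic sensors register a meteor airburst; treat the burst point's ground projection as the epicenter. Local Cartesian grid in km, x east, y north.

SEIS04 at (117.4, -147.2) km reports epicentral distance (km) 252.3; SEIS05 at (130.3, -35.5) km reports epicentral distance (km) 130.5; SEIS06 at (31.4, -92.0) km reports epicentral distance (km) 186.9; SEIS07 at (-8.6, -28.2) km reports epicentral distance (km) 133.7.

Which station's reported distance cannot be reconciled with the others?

Solve using three stations at a time. Using SEIS04, SEIS06, SEIS07 (subtract circle equations pairwise → linear system) gives (x, y) ≈ (44.8, 94.5).
Distances from that point to each station vs reported:
  SEIS04: calculated 252.4 vs reported 252.3 → residual 0.1 km
  SEIS05: calculated 155.6 vs reported 130.5 → residual 25.1 km
  SEIS06: calculated 187.0 vs reported 186.9 → residual 0.1 km
  SEIS07: calculated 133.9 vs reported 133.7 → residual 0.2 km
SEIS04, SEIS06, SEIS07 are mutually consistent (residuals ≈ 0); SEIS05 is off by 25.1 km.

SEIS05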